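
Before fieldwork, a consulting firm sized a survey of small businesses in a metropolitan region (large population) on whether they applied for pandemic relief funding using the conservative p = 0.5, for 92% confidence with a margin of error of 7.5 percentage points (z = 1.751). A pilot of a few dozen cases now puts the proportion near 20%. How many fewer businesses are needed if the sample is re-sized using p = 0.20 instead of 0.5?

Conservative (p = 0.5): n = 1.751² × 0.25 / 0.075² ≈ 136.27 → 137.
Using p = 0.20: p(1−p) = 0.1600, so n = 1.751² × 0.1600 / 0.075² ≈ 87.21 → 88.
Reduction: 137 − 88 = 49.

49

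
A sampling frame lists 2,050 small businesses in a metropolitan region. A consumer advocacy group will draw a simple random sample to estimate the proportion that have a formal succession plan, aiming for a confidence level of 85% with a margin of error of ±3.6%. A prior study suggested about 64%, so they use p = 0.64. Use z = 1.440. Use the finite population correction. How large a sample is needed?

313

Unadjusted: n₀ = 1.440² × 0.64 × 0.36 / 0.036² ≈ 368.64, so n₀ = 369.
Finite population correction with N = 2,050: n = n₀ / (1 + (n₀−1)/N) = 369 / (1 + 368/2050) = 369 / 1.1795 ≈ 312.84.
Rounding up, n = 313.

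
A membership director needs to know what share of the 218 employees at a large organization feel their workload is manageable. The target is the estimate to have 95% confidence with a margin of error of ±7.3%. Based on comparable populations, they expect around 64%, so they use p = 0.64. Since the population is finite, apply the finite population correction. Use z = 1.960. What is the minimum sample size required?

Unadjusted: n₀ = 1.960² × 0.64 × 0.36 / 0.073² ≈ 166.09, so n₀ = 167.
Finite population correction with N = 218: n = n₀ / (1 + (n₀−1)/N) = 167 / (1 + 166/218) = 167 / 1.7615 ≈ 94.81.
Rounding up, n = 95.

95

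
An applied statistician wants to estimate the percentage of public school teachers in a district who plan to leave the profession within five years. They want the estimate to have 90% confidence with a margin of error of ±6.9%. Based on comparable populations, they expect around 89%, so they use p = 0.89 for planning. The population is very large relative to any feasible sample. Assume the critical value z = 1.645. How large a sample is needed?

56

With p = 0.89, p(1−p) = 0.0979.
n = z²·p(1−p)/E² = 1.645² × 0.0979 / 0.069² = 2.7060 × 0.0979 / 0.004761 ≈ 55.64.
Rounding up gives n = 56.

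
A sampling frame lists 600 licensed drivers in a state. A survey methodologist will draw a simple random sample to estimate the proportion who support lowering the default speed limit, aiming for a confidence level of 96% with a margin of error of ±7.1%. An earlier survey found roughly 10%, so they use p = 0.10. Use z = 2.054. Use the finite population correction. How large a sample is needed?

Unadjusted: n₀ = 2.054² × 0.10 × 0.90 / 0.071² ≈ 75.32, so n₀ = 76.
Finite population correction with N = 600: n = n₀ / (1 + (n₀−1)/N) = 76 / (1 + 75/600) = 76 / 1.1250 ≈ 67.56.
Rounding up, n = 68.

68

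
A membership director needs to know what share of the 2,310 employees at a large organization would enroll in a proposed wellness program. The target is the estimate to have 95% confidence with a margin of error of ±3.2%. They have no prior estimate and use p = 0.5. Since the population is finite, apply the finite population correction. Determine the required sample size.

668

For 95% confidence, z = 1.960.
Unadjusted: n₀ = 1.960² × 0.50 × 0.50 / 0.032² ≈ 937.89, so n₀ = 938.
Finite population correction with N = 2,310: n = n₀ / (1 + (n₀−1)/N) = 938 / (1 + 937/2310) = 938 / 1.4056 ≈ 667.32.
Rounding up, n = 668.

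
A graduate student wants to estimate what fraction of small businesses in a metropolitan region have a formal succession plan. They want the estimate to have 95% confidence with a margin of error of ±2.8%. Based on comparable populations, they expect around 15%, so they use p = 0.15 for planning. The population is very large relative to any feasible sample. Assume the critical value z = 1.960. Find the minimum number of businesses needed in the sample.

625

With p = 0.15, p(1−p) = 0.1275.
n = z²·p(1−p)/E² = 1.960² × 0.1275 / 0.028² = 3.8416 × 0.1275 / 0.000784 ≈ 624.75.
Rounding up gives n = 625.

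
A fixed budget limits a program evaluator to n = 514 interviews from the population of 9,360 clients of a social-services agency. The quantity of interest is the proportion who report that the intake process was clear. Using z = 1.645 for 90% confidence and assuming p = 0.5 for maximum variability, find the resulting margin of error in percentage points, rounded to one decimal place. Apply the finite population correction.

3.5

Finite-population factor: (N−n)/(N−1) = (9360−514)/(9360−1) = 0.9452.
SE(p̂) = √[p(1−p)/n · (N−n)/(N−1)] = √[0.2500/514 × 0.9452] = 0.02144.
E = z × SE = 1.645 × 0.02144 = 0.03527 ≈ 3.5 percentage points.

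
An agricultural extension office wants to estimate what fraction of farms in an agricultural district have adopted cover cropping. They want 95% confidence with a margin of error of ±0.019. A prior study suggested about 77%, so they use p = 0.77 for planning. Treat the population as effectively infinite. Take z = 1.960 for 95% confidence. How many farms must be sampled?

1885

With p = 0.77, p(1−p) = 0.1771.
n = z²·p(1−p)/E² = 1.960² × 0.1771 / 0.019² = 3.8416 × 0.1771 / 0.000361 ≈ 1884.62.
Rounding up gives n = 1885.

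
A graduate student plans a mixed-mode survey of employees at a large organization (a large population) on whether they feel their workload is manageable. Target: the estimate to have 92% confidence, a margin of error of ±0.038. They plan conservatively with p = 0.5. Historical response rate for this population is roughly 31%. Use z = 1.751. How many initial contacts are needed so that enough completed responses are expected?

Completed interviews needed: n₀ = 1.751² × 0.2500 / 0.038² ≈ 530.82 → 531.
At a 31% response rate, contacts needed = 531 / 0.31 ≈ 1712.90 → 1713.

1713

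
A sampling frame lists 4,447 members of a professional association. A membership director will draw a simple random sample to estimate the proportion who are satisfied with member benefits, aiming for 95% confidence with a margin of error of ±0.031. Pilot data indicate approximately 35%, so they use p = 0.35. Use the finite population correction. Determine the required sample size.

756

For 95% confidence, z = 1.960.
Unadjusted: n₀ = 1.960² × 0.35 × 0.65 / 0.031² ≈ 909.43, so n₀ = 910.
Finite population correction with N = 4,447: n = n₀ / (1 + (n₀−1)/N) = 910 / (1 + 909/4447) = 910 / 1.2044 ≈ 755.56.
Rounding up, n = 756.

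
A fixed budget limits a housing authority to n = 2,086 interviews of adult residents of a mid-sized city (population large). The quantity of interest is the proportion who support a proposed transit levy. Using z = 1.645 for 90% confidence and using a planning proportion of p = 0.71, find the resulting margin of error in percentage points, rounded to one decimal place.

SE(p̂) = √[p(1−p)/n] = √[0.2059/2086] = 0.00994.
E = z × SE = 1.645 × 0.00994 = 0.01634, or 1.6 percentage points.

1.6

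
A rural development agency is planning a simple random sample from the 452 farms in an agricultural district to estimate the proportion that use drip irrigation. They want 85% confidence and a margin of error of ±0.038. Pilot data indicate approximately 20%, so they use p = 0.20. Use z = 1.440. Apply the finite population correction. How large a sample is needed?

Unadjusted: n₀ = 1.440² × 0.20 × 0.80 / 0.038² ≈ 229.76, so n₀ = 230.
Finite population correction with N = 452: n = n₀ / (1 + (n₀−1)/N) = 230 / (1 + 229/452) = 230 / 1.5066 ≈ 152.66.
Rounding up, n = 153.

153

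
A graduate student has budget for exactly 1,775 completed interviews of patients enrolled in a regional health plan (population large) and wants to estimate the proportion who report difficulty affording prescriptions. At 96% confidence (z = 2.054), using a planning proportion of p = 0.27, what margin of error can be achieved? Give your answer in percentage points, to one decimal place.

SE(p̂) = √[p(1−p)/n] = √[0.1971/1775] = 0.01054.
E = z × SE = 2.054 × 0.01054 = 0.02164, or 2.2 percentage points.

2.2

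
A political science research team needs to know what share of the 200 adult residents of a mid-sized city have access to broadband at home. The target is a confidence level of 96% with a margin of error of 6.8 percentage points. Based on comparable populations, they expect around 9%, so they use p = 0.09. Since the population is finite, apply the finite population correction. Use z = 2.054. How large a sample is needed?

Unadjusted: n₀ = 2.054² × 0.09 × 0.91 / 0.068² ≈ 74.73, so n₀ = 75.
Finite population correction with N = 200: n = n₀ / (1 + (n₀−1)/N) = 75 / (1 + 74/200) = 75 / 1.3700 ≈ 54.74.
Rounding up, n = 55.

55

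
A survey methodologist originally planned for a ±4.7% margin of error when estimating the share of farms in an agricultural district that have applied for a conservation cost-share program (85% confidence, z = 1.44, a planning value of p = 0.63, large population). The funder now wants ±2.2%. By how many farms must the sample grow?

At ±4.7%: n = 1.44² × 0.2331 / 0.047² ≈ 218.81 → 219.
At ±2.2%: n = 1.44² × 0.2331 / 0.022² ≈ 998.67 → 999.
Additional respondents: 999 − 219 = 780.

780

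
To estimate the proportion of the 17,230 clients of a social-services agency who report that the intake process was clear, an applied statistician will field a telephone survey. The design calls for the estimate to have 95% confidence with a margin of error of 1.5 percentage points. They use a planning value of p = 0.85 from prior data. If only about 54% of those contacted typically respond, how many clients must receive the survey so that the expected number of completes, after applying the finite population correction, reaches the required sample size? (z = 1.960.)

3580

Completed interviews needed (unadjusted): n₀ = 1.960² × 0.1275 / 0.015² ≈ 2176.91 → 2177.
FPC for N = 17,230: n = 2177 / (1 + 2176/17230) = 2177 / 1.1263 ≈ 1932.89 → 1933.
At a 54% response rate, contacts needed = 1933 / 0.54 ≈ 3579.63 → 3580.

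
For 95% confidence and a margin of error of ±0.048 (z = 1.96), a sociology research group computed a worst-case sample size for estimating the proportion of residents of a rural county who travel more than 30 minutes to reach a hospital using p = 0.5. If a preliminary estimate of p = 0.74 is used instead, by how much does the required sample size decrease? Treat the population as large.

Conservative (p = 0.5): n = 1.96² × 0.25 / 0.048² ≈ 416.84 → 417.
Using p = 0.74: p(1−p) = 0.1924, so n = 1.96² × 0.1924 / 0.048² ≈ 320.80 → 321.
Reduction: 417 − 321 = 96.

96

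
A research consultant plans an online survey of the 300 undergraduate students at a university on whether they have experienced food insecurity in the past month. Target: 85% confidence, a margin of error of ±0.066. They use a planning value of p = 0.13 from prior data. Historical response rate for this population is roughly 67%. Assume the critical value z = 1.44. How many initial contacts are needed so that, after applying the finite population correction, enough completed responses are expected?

Completed interviews needed (unadjusted): n₀ = 1.44² × 0.1131 / 0.066² ≈ 53.84 → 54.
FPC for N = 300: n = 54 / (1 + 53/300) = 54 / 1.1767 ≈ 45.89 → 46.
At a 67% response rate, contacts needed = 46 / 0.67 ≈ 68.66 → 69.

69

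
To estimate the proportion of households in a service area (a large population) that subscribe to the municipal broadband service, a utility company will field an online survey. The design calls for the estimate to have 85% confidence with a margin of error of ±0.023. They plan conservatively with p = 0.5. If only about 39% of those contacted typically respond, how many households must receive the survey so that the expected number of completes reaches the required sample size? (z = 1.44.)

2513

Completed interviews needed: n₀ = 1.44² × 0.2500 / 0.023² ≈ 979.96 → 980.
At a 39% response rate, contacts needed = 980 / 0.39 ≈ 2512.82 → 2513.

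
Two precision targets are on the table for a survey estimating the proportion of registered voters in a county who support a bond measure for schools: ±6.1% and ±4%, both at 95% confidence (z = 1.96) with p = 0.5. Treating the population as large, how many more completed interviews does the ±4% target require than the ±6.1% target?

At ±6.1%: n = 1.96² × 0.2500 / 0.061² ≈ 258.10 → 259.
At ±4%: n = 1.96² × 0.2500 / 0.040² ≈ 600.25 → 601.
Additional respondents: 601 − 259 = 342.

342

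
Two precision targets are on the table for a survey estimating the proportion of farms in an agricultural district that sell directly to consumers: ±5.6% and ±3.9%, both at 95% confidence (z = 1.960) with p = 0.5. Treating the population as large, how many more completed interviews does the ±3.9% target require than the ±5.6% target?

At ±5.6%: n = 1.960² × 0.2500 / 0.056² ≈ 306.25 → 307.
At ±3.9%: n = 1.960² × 0.2500 / 0.039² ≈ 631.43 → 632.
Additional respondents: 632 − 307 = 325.

325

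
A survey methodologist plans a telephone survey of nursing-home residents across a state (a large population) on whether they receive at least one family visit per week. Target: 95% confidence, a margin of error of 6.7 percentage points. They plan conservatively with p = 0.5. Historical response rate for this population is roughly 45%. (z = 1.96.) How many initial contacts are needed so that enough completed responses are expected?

Completed interviews needed: n₀ = 1.96² × 0.2500 / 0.067² ≈ 213.95 → 214.
At a 45% response rate, contacts needed = 214 / 0.45 ≈ 475.56 → 476.

476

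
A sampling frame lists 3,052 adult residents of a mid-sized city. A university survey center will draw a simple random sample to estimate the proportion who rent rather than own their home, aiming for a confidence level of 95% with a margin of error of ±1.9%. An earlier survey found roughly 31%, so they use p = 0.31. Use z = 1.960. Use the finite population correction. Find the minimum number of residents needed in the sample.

Unadjusted: n₀ = 1.960² × 0.31 × 0.69 / 0.019² ≈ 2276.23, so n₀ = 2277.
Finite population correction with N = 3,052: n = n₀ / (1 + (n₀−1)/N) = 2277 / (1 + 2276/3052) = 2277 / 1.7457 ≈ 1304.32.
Rounding up, n = 1305.

1305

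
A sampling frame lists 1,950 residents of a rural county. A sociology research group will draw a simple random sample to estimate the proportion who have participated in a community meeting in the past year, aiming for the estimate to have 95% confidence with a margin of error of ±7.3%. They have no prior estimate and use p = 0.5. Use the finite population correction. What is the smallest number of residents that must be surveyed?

For 95% confidence, z = 1.960.
Unadjusted: n₀ = 1.960² × 0.50 × 0.50 / 0.073² ≈ 180.22, so n₀ = 181.
Finite population correction with N = 1,950: n = n₀ / (1 + (n₀−1)/N) = 181 / (1 + 180/1950) = 181 / 1.0923 ≈ 165.70.
Rounding up, n = 166.

166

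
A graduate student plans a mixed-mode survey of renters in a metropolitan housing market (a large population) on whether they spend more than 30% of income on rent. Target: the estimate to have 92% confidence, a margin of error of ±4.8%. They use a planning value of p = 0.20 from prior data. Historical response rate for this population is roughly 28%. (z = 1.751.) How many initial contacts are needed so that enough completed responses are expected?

761

Completed interviews needed: n₀ = 1.751² × 0.1600 / 0.048² ≈ 212.92 → 213.
At a 28% response rate, contacts needed = 213 / 0.28 ≈ 760.71 → 761.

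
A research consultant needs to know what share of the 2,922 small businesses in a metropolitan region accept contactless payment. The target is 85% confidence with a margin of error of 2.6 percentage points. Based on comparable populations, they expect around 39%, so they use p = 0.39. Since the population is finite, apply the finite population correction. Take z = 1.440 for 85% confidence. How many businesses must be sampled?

585

Unadjusted: n₀ = 1.440² × 0.39 × 0.61 / 0.026² ≈ 729.75, so n₀ = 730.
Finite population correction with N = 2,922: n = n₀ / (1 + (n₀−1)/N) = 730 / (1 + 729/2922) = 730 / 1.2495 ≈ 584.24.
Rounding up, n = 585.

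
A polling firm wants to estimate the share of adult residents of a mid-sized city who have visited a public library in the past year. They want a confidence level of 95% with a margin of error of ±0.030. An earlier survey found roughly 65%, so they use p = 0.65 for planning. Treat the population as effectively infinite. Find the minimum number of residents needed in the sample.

972

For 95% confidence, z = 1.96.
With p = 0.65, p(1−p) = 0.2275.
n = z²·p(1−p)/E² = 1.96² × 0.2275 / 0.030² = 3.8416 × 0.2275 / 0.000900 ≈ 971.07.
Rounding up gives n = 972.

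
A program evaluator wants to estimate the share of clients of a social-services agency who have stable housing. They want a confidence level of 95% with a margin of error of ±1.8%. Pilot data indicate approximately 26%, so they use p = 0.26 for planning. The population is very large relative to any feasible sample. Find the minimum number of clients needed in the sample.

2282

For 95% confidence, z = 1.960.
With p = 0.26, p(1−p) = 0.1924.
n = z²·p(1−p)/E² = 1.960² × 0.1924 / 0.018² = 3.8416 × 0.1924 / 0.000324 ≈ 2281.25.
Rounding up gives n = 2282.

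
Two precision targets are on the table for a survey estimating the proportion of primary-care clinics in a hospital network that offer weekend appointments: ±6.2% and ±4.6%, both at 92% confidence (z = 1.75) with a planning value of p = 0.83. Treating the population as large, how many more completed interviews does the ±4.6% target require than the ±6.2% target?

At ±6.2%: n = 1.75² × 0.1411 / 0.062² ≈ 112.41 → 113.
At ±4.6%: n = 1.75² × 0.1411 / 0.046² ≈ 204.21 → 205.
Additional respondents: 205 − 113 = 92.

92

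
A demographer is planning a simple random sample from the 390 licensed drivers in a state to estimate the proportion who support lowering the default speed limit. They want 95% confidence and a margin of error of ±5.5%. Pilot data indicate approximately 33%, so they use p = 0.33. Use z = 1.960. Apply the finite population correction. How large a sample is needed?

Unadjusted: n₀ = 1.960² × 0.33 × 0.67 / 0.055² ≈ 280.79, so n₀ = 281.
Finite population correction with N = 390: n = n₀ / (1 + (n₀−1)/N) = 281 / (1 + 280/390) = 281 / 1.7179 ≈ 163.57.
Rounding up, n = 164.

164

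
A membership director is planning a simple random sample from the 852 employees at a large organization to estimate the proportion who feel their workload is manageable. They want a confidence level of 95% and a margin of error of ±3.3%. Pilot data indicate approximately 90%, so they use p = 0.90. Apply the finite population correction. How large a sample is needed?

For 95% confidence, z = 1.96.
Unadjusted: n₀ = 1.96² × 0.90 × 0.10 / 0.033² ≈ 317.49, so n₀ = 318.
Finite population correction with N = 852: n = n₀ / (1 + (n₀−1)/N) = 318 / (1 + 317/852) = 318 / 1.3721 ≈ 231.77.
Rounding up, n = 232.

232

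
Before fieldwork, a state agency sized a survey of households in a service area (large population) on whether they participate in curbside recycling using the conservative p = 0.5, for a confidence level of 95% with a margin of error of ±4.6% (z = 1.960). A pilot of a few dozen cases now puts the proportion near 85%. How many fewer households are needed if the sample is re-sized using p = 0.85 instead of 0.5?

Conservative (p = 0.5): n = 1.960² × 0.25 / 0.046² ≈ 453.88 → 454.
Using p = 0.85: p(1−p) = 0.1275, so n = 1.960² × 0.1275 / 0.046² ≈ 231.48 → 232.
Reduction: 454 − 232 = 222.

222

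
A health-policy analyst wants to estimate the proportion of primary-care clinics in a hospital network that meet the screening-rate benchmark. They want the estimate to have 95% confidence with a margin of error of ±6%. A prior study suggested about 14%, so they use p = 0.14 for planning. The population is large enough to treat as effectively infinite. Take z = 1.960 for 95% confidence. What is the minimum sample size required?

129

With p = 0.14, p(1−p) = 0.1204.
n = z²·p(1−p)/E² = 1.960² × 0.1204 / 0.060² = 3.8416 × 0.1204 / 0.003600 ≈ 128.48.
Rounding up gives n = 129.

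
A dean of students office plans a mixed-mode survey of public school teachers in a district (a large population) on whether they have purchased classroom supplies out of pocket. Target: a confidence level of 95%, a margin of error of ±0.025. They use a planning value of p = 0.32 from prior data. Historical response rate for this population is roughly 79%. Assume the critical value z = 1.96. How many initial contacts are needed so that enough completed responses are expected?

1694

Completed interviews needed: n₀ = 1.96² × 0.2176 / 0.025² ≈ 1337.49 → 1338.
At a 79% response rate, contacts needed = 1338 / 0.79 ≈ 1693.67 → 1694.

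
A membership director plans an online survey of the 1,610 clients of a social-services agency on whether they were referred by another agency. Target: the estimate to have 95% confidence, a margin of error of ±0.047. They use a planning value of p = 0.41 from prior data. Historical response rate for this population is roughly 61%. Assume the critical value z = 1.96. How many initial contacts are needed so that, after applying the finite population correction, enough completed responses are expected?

548

Completed interviews needed (unadjusted): n₀ = 1.96² × 0.2419 / 0.047² ≈ 420.68 → 421.
FPC for N = 1,610: n = 421 / (1 + 420/1610) = 421 / 1.2609 ≈ 333.90 → 334.
At a 61% response rate, contacts needed = 334 / 0.61 ≈ 547.54 → 548.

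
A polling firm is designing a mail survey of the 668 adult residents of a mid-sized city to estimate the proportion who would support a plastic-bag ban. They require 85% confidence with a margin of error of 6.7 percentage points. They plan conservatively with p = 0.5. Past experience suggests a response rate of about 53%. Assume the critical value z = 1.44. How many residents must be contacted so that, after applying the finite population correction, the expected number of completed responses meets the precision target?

187

Completed interviews needed (unadjusted): n₀ = 1.44² × 0.2500 / 0.067² ≈ 115.48 → 116.
FPC for N = 668: n = 116 / (1 + 115/668) = 116 / 1.1722 ≈ 98.96 → 99.
At a 53% response rate, contacts needed = 99 / 0.53 ≈ 186.79 → 187.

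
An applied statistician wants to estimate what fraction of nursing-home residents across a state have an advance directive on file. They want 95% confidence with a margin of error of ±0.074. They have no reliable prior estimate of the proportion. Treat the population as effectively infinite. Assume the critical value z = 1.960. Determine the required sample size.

176

With no prior estimate, use p = 0.5, giving p(1−p) = 0.25.
n = z²·p(1−p)/E² = 1.960² × 0.2500 / 0.074² = 3.8416 × 0.2500 / 0.005476 ≈ 175.38.
Rounding up gives n = 176.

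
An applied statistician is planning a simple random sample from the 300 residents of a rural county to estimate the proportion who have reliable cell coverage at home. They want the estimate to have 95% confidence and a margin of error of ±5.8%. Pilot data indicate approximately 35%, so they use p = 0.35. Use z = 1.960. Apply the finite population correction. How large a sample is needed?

140

Unadjusted: n₀ = 1.960² × 0.35 × 0.65 / 0.058² ≈ 259.80, so n₀ = 260.
Finite population correction with N = 300: n = n₀ / (1 + (n₀−1)/N) = 260 / (1 + 259/300) = 260 / 1.8633 ≈ 139.53.
Rounding up, n = 140.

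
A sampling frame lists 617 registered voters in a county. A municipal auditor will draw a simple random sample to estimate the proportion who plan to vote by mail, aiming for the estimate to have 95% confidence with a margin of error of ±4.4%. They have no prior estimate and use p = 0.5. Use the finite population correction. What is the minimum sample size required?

276

For 95% confidence, z = 1.960.
Unadjusted: n₀ = 1.960² × 0.50 × 0.50 / 0.044² ≈ 496.07, so n₀ = 497.
Finite population correction with N = 617: n = n₀ / (1 + (n₀−1)/N) = 497 / (1 + 496/617) = 497 / 1.8039 ≈ 275.52.
Rounding up, n = 276.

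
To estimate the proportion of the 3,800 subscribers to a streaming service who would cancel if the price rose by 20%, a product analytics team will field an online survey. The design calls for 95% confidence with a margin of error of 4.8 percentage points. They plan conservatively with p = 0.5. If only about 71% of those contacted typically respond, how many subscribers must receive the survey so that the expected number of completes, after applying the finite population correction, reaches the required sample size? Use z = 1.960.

530

Completed interviews needed (unadjusted): n₀ = 1.960² × 0.2500 / 0.048² ≈ 416.84 → 417.
FPC for N = 3,800: n = 417 / (1 + 416/3800) = 417 / 1.1095 ≈ 375.85 → 376.
At a 71% response rate, contacts needed = 376 / 0.71 ≈ 529.58 → 530.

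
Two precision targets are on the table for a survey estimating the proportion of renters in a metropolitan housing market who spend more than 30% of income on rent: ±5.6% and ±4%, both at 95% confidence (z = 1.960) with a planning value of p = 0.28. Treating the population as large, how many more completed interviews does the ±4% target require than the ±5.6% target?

238

At ±5.6%: n = 1.960² × 0.2016 / 0.056² ≈ 246.96 → 247.
At ±4%: n = 1.960² × 0.2016 / 0.040² ≈ 484.04 → 485.
Additional respondents: 485 − 247 = 238.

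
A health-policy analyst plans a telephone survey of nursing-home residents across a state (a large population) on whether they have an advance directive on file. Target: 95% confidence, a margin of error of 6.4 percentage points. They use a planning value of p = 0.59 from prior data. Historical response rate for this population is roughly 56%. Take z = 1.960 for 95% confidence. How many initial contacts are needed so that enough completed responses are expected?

406

Completed interviews needed: n₀ = 1.960² × 0.2419 / 0.064² ≈ 226.88 → 227.
At a 56% response rate, contacts needed = 227 / 0.56 ≈ 405.36 → 406.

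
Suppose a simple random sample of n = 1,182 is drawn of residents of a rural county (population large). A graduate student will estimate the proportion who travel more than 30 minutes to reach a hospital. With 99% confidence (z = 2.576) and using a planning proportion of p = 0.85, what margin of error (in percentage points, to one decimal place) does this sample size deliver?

SE(p̂) = √[p(1−p)/n] = √[0.1275/1182] = 0.01039.
E = z × SE = 2.576 × 0.01039 = 0.02675, or 2.7 percentage points.

2.7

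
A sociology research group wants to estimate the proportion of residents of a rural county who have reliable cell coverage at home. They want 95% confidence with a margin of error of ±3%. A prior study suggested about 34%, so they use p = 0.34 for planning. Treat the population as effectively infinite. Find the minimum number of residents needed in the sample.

958

For 95% confidence, z = 1.960.
With p = 0.34, p(1−p) = 0.2244.
n = z²·p(1−p)/E² = 1.960² × 0.2244 / 0.030² = 3.8416 × 0.2244 / 0.000900 ≈ 957.84.
Rounding up gives n = 958.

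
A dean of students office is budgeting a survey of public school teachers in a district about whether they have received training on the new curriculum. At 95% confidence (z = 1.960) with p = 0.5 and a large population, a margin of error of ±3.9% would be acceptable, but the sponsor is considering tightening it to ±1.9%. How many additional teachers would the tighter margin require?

At ±3.9%: n = 1.960² × 0.2500 / 0.039² ≈ 631.43 → 632.
At ±1.9%: n = 1.960² × 0.2500 / 0.019² ≈ 2660.39 → 2661.
Additional respondents: 2661 − 632 = 2029.

2029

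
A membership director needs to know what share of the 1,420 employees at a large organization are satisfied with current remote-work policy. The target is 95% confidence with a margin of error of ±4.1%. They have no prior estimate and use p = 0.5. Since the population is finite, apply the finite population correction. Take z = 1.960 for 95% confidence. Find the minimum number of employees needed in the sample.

Unadjusted: n₀ = 1.960² × 0.50 × 0.50 / 0.041² ≈ 571.33, so n₀ = 572.
Finite population correction with N = 1,420: n = n₀ / (1 + (n₀−1)/N) = 572 / (1 + 571/1420) = 572 / 1.4021 ≈ 407.96.
Rounding up, n = 408.

408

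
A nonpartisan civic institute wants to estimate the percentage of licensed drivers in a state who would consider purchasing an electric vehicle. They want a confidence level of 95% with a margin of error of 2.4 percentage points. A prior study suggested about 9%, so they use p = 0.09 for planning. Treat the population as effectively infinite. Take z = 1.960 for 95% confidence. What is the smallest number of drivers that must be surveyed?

With p = 0.09, p(1−p) = 0.0819.
n = z²·p(1−p)/E² = 1.960² × 0.0819 / 0.024² = 3.8416 × 0.0819 / 0.000576 ≈ 546.23.
Rounding up gives n = 547.

547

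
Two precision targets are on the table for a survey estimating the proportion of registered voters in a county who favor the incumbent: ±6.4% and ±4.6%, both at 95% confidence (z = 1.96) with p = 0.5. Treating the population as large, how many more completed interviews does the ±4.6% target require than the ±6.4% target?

At ±6.4%: n = 1.96² × 0.2500 / 0.064² ≈ 234.47 → 235.
At ±4.6%: n = 1.96² × 0.2500 / 0.046² ≈ 453.88 → 454.
Additional respondents: 454 − 235 = 219.

219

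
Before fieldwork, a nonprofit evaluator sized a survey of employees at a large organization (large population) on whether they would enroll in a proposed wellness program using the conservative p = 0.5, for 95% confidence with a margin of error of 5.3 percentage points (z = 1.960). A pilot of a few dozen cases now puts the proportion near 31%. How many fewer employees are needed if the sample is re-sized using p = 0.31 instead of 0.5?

49

Conservative (p = 0.5): n = 1.960² × 0.25 / 0.053² ≈ 341.90 → 342.
Using p = 0.31: p(1−p) = 0.2139, so n = 1.960² × 0.2139 / 0.053² ≈ 292.53 → 293.
Reduction: 342 − 293 = 49.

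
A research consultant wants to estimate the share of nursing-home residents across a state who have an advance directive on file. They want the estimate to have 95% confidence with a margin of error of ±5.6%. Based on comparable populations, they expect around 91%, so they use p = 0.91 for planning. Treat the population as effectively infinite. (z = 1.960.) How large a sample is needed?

101

With p = 0.91, p(1−p) = 0.0819.
n = z²·p(1−p)/E² = 1.960² × 0.0819 / 0.056² = 3.8416 × 0.0819 / 0.003136 ≈ 100.33.
Rounding up gives n = 101.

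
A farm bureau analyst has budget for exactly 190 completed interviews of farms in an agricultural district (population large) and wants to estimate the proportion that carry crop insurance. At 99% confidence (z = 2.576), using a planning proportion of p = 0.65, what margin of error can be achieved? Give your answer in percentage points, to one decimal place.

8.9

SE(p̂) = √[p(1−p)/n] = √[0.2275/190] = 0.03460.
E = z × SE = 2.576 × 0.03460 = 0.08914, or 8.9 percentage points.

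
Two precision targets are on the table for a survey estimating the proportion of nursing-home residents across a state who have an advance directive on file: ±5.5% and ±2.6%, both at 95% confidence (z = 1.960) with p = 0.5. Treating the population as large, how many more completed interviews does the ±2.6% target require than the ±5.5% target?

At ±5.5%: n = 1.960² × 0.2500 / 0.055² ≈ 317.49 → 318.
At ±2.6%: n = 1.960² × 0.2500 / 0.026² ≈ 1420.71 → 1421.
Additional respondents: 1421 − 318 = 1103.

1103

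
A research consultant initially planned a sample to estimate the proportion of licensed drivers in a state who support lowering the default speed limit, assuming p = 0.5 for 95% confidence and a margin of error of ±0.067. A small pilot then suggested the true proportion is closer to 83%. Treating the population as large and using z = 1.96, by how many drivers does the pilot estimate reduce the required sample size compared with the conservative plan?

Conservative (p = 0.5): n = 1.96² × 0.25 / 0.067² ≈ 213.95 → 214.
Using p = 0.83: p(1−p) = 0.1411, so n = 1.96² × 0.1411 / 0.067² ≈ 120.75 → 121.
Reduction: 214 − 121 = 93.

93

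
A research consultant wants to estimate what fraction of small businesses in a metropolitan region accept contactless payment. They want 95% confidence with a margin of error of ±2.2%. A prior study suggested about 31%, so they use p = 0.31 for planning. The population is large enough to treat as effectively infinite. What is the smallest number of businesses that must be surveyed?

1698

For 95% confidence, z = 1.96.
With p = 0.31, p(1−p) = 0.2139.
n = z²·p(1−p)/E² = 1.96² × 0.2139 / 0.022² = 3.8416 × 0.2139 / 0.000484 ≈ 1697.76.
Rounding up gives n = 1698.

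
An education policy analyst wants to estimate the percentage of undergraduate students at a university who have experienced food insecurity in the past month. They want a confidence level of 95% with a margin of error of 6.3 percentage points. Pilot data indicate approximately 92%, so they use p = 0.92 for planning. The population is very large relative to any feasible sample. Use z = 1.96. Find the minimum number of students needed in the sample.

With p = 0.92, p(1−p) = 0.0736.
n = z²·p(1−p)/E² = 1.96² × 0.0736 / 0.063² = 3.8416 × 0.0736 / 0.003969 ≈ 71.24.
Rounding up gives n = 72.

72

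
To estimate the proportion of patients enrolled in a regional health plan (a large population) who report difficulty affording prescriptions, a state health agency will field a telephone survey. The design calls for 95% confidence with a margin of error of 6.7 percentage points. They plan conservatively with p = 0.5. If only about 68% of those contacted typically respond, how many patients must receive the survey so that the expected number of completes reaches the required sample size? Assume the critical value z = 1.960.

315

Completed interviews needed: n₀ = 1.960² × 0.2500 / 0.067² ≈ 213.95 → 214.
At a 68% response rate, contacts needed = 214 / 0.68 ≈ 314.71 → 315.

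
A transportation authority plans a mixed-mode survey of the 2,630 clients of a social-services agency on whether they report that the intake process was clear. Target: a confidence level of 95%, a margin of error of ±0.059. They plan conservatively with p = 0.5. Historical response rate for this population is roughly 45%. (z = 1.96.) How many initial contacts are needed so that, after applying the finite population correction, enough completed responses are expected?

Completed interviews needed (unadjusted): n₀ = 1.96² × 0.2500 / 0.059² ≈ 275.90 → 276.
FPC for N = 2,630: n = 276 / (1 + 275/2630) = 276 / 1.1046 ≈ 249.87 → 250.
At a 45% response rate, contacts needed = 250 / 0.45 ≈ 555.56 → 556.

556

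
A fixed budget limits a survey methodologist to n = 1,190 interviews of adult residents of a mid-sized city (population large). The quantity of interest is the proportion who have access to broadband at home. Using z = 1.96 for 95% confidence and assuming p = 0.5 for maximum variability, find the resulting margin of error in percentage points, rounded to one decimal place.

SE(p̂) = √[p(1−p)/n] = √[0.2500/1190] = 0.01449.
E = z × SE = 1.96 × 0.01449 = 0.02841, or 2.8 percentage points.

2.8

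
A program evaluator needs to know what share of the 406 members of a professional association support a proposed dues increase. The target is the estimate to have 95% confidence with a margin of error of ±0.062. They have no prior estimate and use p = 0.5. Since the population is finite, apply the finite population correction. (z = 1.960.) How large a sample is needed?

155

Unadjusted: n₀ = 1.960² × 0.50 × 0.50 / 0.062² ≈ 249.84, so n₀ = 250.
Finite population correction with N = 406: n = n₀ / (1 + (n₀−1)/N) = 250 / (1 + 249/406) = 250 / 1.6133 ≈ 154.96.
Rounding up, n = 155.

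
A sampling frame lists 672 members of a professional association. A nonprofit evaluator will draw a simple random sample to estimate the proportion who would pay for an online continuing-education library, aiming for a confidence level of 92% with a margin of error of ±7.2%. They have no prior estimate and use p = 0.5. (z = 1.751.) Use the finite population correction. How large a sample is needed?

122

Unadjusted: n₀ = 1.751² × 0.50 × 0.50 / 0.072² ≈ 147.86, so n₀ = 148.
Finite population correction with N = 672: n = n₀ / (1 + (n₀−1)/N) = 148 / (1 + 147/672) = 148 / 1.2188 ≈ 121.44.
Rounding up, n = 122.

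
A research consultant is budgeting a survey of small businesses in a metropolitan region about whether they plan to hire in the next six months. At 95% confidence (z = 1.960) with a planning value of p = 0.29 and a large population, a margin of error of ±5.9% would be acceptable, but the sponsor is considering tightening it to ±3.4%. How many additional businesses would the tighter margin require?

457

At ±5.9%: n = 1.960² × 0.2059 / 0.059² ≈ 227.23 → 228.
At ±3.4%: n = 1.960² × 0.2059 / 0.034² ≈ 684.24 → 685.
Additional respondents: 685 − 228 = 457.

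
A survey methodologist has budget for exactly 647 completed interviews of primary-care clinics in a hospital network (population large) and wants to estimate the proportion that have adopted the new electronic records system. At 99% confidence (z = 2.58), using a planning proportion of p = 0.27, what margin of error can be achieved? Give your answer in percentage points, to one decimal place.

4.5

SE(p̂) = √[p(1−p)/n] = √[0.1971/647] = 0.01745.
E = z × SE = 2.58 × 0.01745 = 0.04503, or 4.5 percentage points.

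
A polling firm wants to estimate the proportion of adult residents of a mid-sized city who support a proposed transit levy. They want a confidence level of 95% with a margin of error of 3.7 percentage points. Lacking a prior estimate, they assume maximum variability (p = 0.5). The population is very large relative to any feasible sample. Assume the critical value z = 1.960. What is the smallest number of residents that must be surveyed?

With p = 0.5, p(1−p) = 0.25.
n = z²·p(1−p)/E² = 1.960² × 0.2500 / 0.037² = 3.8416 × 0.2500 / 0.001369 ≈ 701.53.
Rounding up gives n = 702.

702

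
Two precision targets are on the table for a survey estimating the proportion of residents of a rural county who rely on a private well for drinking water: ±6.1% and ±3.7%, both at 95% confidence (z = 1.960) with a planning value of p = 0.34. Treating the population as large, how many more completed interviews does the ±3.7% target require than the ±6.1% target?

At ±6.1%: n = 1.960² × 0.2244 / 0.061² ≈ 231.67 → 232.
At ±3.7%: n = 1.960² × 0.2244 / 0.037² ≈ 629.70 → 630.
Additional respondents: 630 − 232 = 398.

398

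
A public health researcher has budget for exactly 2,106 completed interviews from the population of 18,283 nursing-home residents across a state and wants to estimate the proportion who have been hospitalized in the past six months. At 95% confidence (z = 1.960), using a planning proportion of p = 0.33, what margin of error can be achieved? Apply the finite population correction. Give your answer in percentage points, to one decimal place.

Finite-population factor: (N−n)/(N−1) = (18283−2106)/(18283−1) = 0.8849.
SE(p̂) = √[p(1−p)/n · (N−n)/(N−1)] = √[0.2211/2106 × 0.8849] = 0.00964.
E = z × SE = 1.960 × 0.00964 = 0.01889 ≈ 1.9 percentage points.

1.9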